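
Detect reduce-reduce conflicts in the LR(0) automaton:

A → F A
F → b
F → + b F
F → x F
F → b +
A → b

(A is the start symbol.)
Yes — I4: [A → b .] vs [F → b .]

Augment with A' → A and build the canonical LR(0) collection (I0 = CLOSURE({[A' → . A]}), then GOTO on every symbol after a dot until no new states appear). It has 12 states:
  I0: { [A → . F A], [A → . b], [A' → . A], [F → . + b F], [F → . b +], [F → . b], [F → . x F] }  — shift
  I1: { [F → + . b F] }  — shift
  I2: { [A' → A .] }  — accept
  I3: { [A → . F A], [A → . b], [A → F . A], [F → . + b F], [F → . b +], [F → . b], [F → . x F] }  — shift
  I4: { [A → b .], [F → b . +], [F → b .] }  — shift, 2 reduces
  I5: { [F → . + b F], [F → . b +], [F → . b], [F → . x F], [F → x . F] }  — shift
  I6: { [F → x F .] }  — reduce
  I7: { [F → b . +], [F → b .] }  — shift, reduce
  I8: { [F → b + .] }  — reduce
  I9: { [A → F A .] }  — reduce
  I10: { [F → + b . F], [F → . + b F], [F → . b +], [F → . b], [F → . x F] }  — shift
  I11: { [F → + b F .] }  — reduce

I4 contains complete items [A → b .], [F → b .] — reduce-reduce conflict.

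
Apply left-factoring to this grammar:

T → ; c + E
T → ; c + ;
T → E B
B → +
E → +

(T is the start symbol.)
Left-factoring transforms A → αβ₁ | αβ₂ into A → αA' and A' → β₁ | β₂
(α is the longest common prefix among the alternatives). Repeat until
no nonterminal has two alternatives with a common prefix.

Round 1: T has alternatives sharing prefix '; c +'. Introduce T': T → ; c + T'
  Add: T' → E
  Add: T' → ;

No remaining common prefixes — done.

Resulting grammar:
T → ; c + T'
T' → E
T' → ;
T → E B
B → +
E → +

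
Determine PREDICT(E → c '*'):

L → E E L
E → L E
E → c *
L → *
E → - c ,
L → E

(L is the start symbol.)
{ 'c' }

PREDICT(E → c '*') = (FIRST(RHS) \ {ε}) ∪ (FOLLOW(E) if ε ∈ FIRST(RHS), i.e. RHS ⇒* ε)
FIRST(c '*') = { 'c' }
ε ∉ FIRST(c '*'), so FOLLOW(E) is not added.
PREDICT(E → c '*') = { 'c' }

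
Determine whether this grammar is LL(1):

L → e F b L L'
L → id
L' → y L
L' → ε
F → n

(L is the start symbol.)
Relevant sets:
  FOLLOW(L') = { $, 'y' }

For L:
  PREDICT(L → e F b L L') = { 'e' }
  PREDICT(L → id) = { 'id' }
For L':
  PREDICT(L' → y L) = { 'y' }
  PREDICT(L' → ε) = { $, 'y' }
F has a single production, so nothing to check there.

Conflict found: Predict set conflict for L': { 'y' }
The grammar is NOT LL(1).

Answer: No. Predict set conflict for L': { 'y' }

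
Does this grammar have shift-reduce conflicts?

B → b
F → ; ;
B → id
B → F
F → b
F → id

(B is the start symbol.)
No shift-reduce conflicts

A shift-reduce conflict occurs when an LR(0) state has both:
  - a complete (reduce) item [A → α .] (dot at the end), and
  - a shift item [B → β . c γ] (dot before a terminal).

Augment with B' → B and build the canonical LR(0) collection (I0 = CLOSURE({[B' → . B]}), then GOTO on every symbol after a dot until no new states appear). It has 7 states:
  I0: { [B → . F], [B → . b], [B → . id], [B' → . B], [F → . ; ;], [F → . b], [F → . id] }  — shift
  I1: { [F → ; . ;] }  — shift
  I2: { [B' → B .] }  — accept
  I3: { [B → F .] }  — reduce
  I4: { [B → b .], [F → b .] }  — 2 reduces
  I5: { [B → id .], [F → id .] }  — 2 reduces
  I6: { [F → ; ; .] }  — reduce

No state contains both a complete item and a shift item.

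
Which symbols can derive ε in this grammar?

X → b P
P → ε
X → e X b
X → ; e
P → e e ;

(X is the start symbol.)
{ 'P' }

ε-productions: P → ε
So P is immediately nullable.
No further non-terminal can be added: every production for the remaining non-terminals contains a terminal or a non-nullable non-terminal.
Nullable = { 'P' }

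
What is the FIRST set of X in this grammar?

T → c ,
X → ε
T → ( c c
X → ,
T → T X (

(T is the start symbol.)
From X → ε:
  - ε-production, so ε ∈ FIRST(X)
From X → ,:
  - ',' is a terminal: add ',' and stop

Collecting: FIRST(X) = { ',', ε }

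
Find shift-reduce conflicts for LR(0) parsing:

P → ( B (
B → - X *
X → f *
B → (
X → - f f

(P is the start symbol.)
No shift-reduce conflicts

A shift-reduce conflict occurs when an LR(0) state has both:
  - a complete (reduce) item [A → α .] (dot at the end), and
  - a shift item [B → β . c γ] (dot before a terminal).

Augment with P' → P and build the canonical LR(0) collection (I0 = CLOSURE({[P' → . P]}), then GOTO on every symbol after a dot until no new states appear). It has 14 states:
  I0: { [P → . ( B (], [P' → . P] }  — shift
  I1: { [B → . (], [B → . - X *], [P → ( . B (] }  — shift
  I2: { [P' → P .] }  — accept
  I3: { [B → ( .] }  — reduce
  I4: { [B → - . X *], [X → . - f f], [X → . f *] }  — shift
  I5: { [P → ( B . (] }  — shift
  I6: { [P → ( B ( .] }  — reduce
  I7: { [X → - . f f] }  — shift
  I8: { [B → - X . *] }  — shift
  I9: { [X → f . *] }  — shift
  I10: { [X → f * .] }  — reduce
  I11: { [B → - X * .] }  — reduce
  I12: { [X → - f . f] }  — shift
  I13: { [X → - f f .] }  — reduce

No state contains both a complete item and a shift item.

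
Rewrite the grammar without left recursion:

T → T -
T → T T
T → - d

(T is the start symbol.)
T → - d T'
T' → - T'
T' → T T'
T' → ε

T is directly left-recursive. The standard transformation for
  A → A α₁ | ... | A α_m | β₁ | ... | β_n
is
  A  → β₁ A' | ... | β_n A'
  A' → α₁ A' | ... | α_m A' | ε

T → - d becomes T → - d T'
T → T - becomes T' → - T'
T → T T becomes T' → T T'
Add T' → ε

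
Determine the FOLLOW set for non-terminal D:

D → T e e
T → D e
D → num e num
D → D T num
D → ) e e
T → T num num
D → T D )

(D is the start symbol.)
D is the start symbol, so $ ∈ FOLLOW(D).
In T → D e: D is followed by e, add FIRST(e) \ {ε} = { 'e' }
In D → D T num: D is followed by T num, add FIRST(T num) \ {ε} = { ')', 'num' }
In D → T D ): D is followed by ')', add FIRST(')') \ {ε} = { ')' }

Taking the union: FOLLOW(D) = { $, ')', 'e', 'num' }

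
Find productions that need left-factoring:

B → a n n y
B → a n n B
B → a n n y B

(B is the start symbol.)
Yes, B has productions with common prefix 'a n n'

Left-factoring is needed when two productions for the same non-terminal
share a common prefix on the right-hand side.

Productions for B:
  B → a n n y
  B → a n n B
  B → a n n y B

Found common prefix 'a n n' in productions for B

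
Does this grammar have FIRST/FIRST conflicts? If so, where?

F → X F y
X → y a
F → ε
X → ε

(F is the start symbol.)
FIRST sets of the non-terminals at (or reachable through a nullable prefix from) the front of some alternative:
  FIRST(X) = { 'y', ε }
  FIRST(F) = { 'y', ε }

Productions for F:
  F → X F y: FIRST = { 'y' }
  F → ε: FIRST = { ε }
Productions for X:
  X → y a: FIRST = { 'y' }
  X → ε: FIRST = { ε }

All alternatives of each non-terminal have pairwise disjoint FIRST sets.

Answer: No FIRST/FIRST conflicts.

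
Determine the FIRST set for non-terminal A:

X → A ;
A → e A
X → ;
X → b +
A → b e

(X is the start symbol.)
{ 'b', 'e' }

To compute FIRST(A), examine every production with A on the left-hand side, reading each right-hand side left to right until a non-nullable symbol is reached.

From A → e A:
  - e is a terminal: add 'e' and stop
From A → b e:
  - b is a terminal: add 'b' and stop

Collecting: FIRST(A) = { 'b', 'e' }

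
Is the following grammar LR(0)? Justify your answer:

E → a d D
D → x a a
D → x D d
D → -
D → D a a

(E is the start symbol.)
No. Shift-reduce conflict between [E → a d D .] and [D → D . a a]

A grammar is LR(0) if no state in the canonical LR(0) collection has:
  - both a shift item (dot before a terminal) and a complete item (shift-reduce conflict), or
  - two or more complete items (reduce-reduce conflict; the accept item [E' → E .] counts as a complete item here).

Augment with E' → E and build the canonical LR(0) collection (I0 = CLOSURE({[E' → . E]}), then GOTO on every symbol after a dot until no new states appear). It has 13 states:
  I0: { [E → . a d D], [E' → . E] }  — shift
  I1: { [E' → E .] }  — accept
  I2: { [E → a . d D] }  — shift
  I3: { [D → . -], [D → . D a a], [D → . x D d], [D → . x a a], [E → a d . D] }  — shift
  I4: { [D → - .] }  — reduce
  I5: { [D → D . a a], [E → a d D .] }  — shift, reduce
  I6: { [D → . -], [D → . D a a], [D → . x D d], [D → . x a a], [D → x . D d], [D → x . a a] }  — shift
  I7: { [D → D . a a], [D → x D . d] }  — shift
  I8: { [D → x a . a] }  — shift
  I9: { [D → x a a .] }  — reduce
  I10: { [D → D a . a] }  — shift
  I11: { [D → x D d .] }  — reduce
  I12: { [D → D a a .] }  — reduce

Conflict in state I5:
  Shift-reduce conflict between [E → a d D .] and [D → D . a a]
So the grammar is NOT LR(0).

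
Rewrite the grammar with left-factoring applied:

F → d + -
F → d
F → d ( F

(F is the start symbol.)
F → d F'
F' → + -
F' → ε
F' → ( F

Left-factoring transforms A → αβ₁ | αβ₂ into A → αA' and A' → β₁ | β₂
(α is the longest common prefix among the alternatives). Repeat until
no nonterminal has two alternatives with a common prefix.

Round 1: F has alternatives sharing prefix 'd'. Introduce F': F → d F'
  Add: F' → + -
  Add: F' → ε
  Add: F' → ( F

No remaining common prefixes — done.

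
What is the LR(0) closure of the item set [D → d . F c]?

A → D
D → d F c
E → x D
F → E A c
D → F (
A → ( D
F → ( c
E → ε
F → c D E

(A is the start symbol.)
Start with: [D → d . F c]
  [D → d . F c] has the dot before F: add [F → . E A c], [F → . ( c], [F → . c D E]
  [F → . E A c] has the dot before E: add [E → . x D], [E → .]
No further items can be added.

CLOSURE = { [D → d . F c], [E → . x D], [E → .], [F → . ( c], [F → . E A c], [F → . c D E] }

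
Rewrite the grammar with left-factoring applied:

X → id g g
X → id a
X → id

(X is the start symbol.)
Left-factoring transforms A → αβ₁ | αβ₂ into A → αA' and A' → β₁ | β₂
(α is the longest common prefix among the alternatives). Repeat until
no nonterminal has two alternatives with a common prefix.

Round 1: X has alternatives sharing prefix 'id'. Introduce X': X → id X'
  Add: X' → g g
  Add: X' → a
  Add: X' → ε

No remaining common prefixes — done.

Resulting grammar:
X → id X'
X' → g g
X' → a
X' → ε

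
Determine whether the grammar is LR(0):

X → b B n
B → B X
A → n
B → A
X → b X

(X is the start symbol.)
Yes, the grammar is LR(0)

A grammar is LR(0) if no state in the canonical LR(0) collection has:
  - both a shift item (dot before a terminal) and a complete item (shift-reduce conflict), or
  - two or more complete items (reduce-reduce conflict; the accept item [X' → X .] counts as a complete item here).

Augment with X' → X and build the canonical LR(0) collection (I0 = CLOSURE({[X' → . X]}), then GOTO on every symbol after a dot until no new states appear). It has 9 states:
  I0: { [X → . b B n], [X → . b X], [X' → . X] }  — shift
  I1: { [X' → X .] }  — accept
  I2: { [A → . n], [B → . A], [B → . B X], [X → . b B n], [X → . b X], [X → b . B n], [X → b . X] }  — shift
  I3: { [B → A .] }  — reduce
  I4: { [B → B . X], [X → . b B n], [X → . b X], [X → b B . n] }  — shift
  I5: { [X → b X .] }  — reduce
  I6: { [A → n .] }  — reduce
  I7: { [B → B X .] }  — reduce
  I8: { [X → b B n .] }  — reduce

Every state is either a pure shift/goto state or contains exactly one complete item and nothing to shift — no conflicts. The grammar is LR(0).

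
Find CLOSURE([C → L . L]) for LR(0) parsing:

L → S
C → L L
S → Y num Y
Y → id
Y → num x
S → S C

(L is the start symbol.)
{ [C → L . L], [L → . S], [S → . S C], [S → . Y num Y], [Y → . id], [Y → . num x] }

To compute CLOSURE, for each item [A → α.Bβ] where B is a non-terminal, add [B → .γ] for all productions B → γ; repeat for the newly added items until nothing changes.

Start with: [C → L . L]
  [C → L . L] has the dot before L: add [L → . S]
  [L → . S] has the dot before S: add [S → . Y num Y], [S → . S C]
  [S → . Y num Y] has the dot before Y: add [Y → . id], [Y → . num x]
No further items can be added.

CLOSURE = { [C → L . L], [L → . S], [S → . S C], [S → . Y num Y], [Y → . id], [Y → . num x] }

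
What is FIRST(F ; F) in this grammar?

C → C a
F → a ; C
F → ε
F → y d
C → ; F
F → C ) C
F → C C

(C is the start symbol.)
FIRST sets of the non-terminals involved (from the grammar, by fixed-point iteration):
  FIRST(F) = { ';', 'a', 'y', ε }

To compute FIRST(F ; F), process the symbols left to right:
Symbol F is a non-terminal. Add FIRST(F) \ {ε} = { ';', 'a', 'y' }
F is nullable (ε ∈ FIRST(F)), continue to the next symbol.
Symbol ; is a terminal. Add ';' and stop.
FIRST(F ; F) = { ';', 'a', 'y' }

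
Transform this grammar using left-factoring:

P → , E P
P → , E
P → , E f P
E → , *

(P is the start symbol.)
P → , E P'
P' → P
P' → ε
P' → f P
E → , *

Left-factoring transforms A → αβ₁ | αβ₂ into A → αA' and A' → β₁ | β₂
(α is the longest common prefix among the alternatives). Repeat until
no nonterminal has two alternatives with a common prefix.

Round 1: P has alternatives sharing prefix ', E'. Introduce P': P → , E P'
  Add: P' → P
  Add: P' → ε
  Add: P' → f P

No remaining common prefixes — done.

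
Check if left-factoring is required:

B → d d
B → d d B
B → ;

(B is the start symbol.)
Yes, B has productions with common prefix 'd d'

Left-factoring is needed when two productions for the same non-terminal
share a common prefix on the right-hand side.

Productions for B:
  B → d d
  B → d d B
  B → ;

Found common prefix 'd d' in productions for B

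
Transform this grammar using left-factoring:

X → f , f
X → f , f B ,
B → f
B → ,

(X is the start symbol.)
Left-factoring transforms A → αβ₁ | αβ₂ into A → αA' and A' → β₁ | β₂
(α is the longest common prefix among the alternatives). Repeat until
no nonterminal has two alternatives with a common prefix.

Round 1: X has alternatives sharing prefix 'f , f'. Introduce X': X → f , f X'
  Add: X' → ε
  Add: X' → B ,

No remaining common prefixes — done.

Resulting grammar:
X → f , f X'
X' → ε
X' → B ,
B → f
B → ,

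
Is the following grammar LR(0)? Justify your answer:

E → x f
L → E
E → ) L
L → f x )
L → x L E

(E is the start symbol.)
A grammar is LR(0) if no state in the canonical LR(0) collection has:
  - both a shift item (dot before a terminal) and a complete item (shift-reduce conflict), or
  - two or more complete items (reduce-reduce conflict; the accept item [E' → E .] counts as a complete item here).

Augment with E' → E and build the canonical LR(0) collection (I0 = CLOSURE({[E' → . E]}), then GOTO on every symbol after a dot until no new states appear). It has 14 states:
  I0: { [E → . ) L], [E → . x f], [E' → . E] }  — shift
  I1: { [E → ) . L], [E → . ) L], [E → . x f], [L → . E], [L → . f x )], [L → . x L E] }  — shift
  I2: { [E' → E .] }  — accept
  I3: { [E → x . f] }  — shift
  I4: { [E → x f .] }  — reduce
  I5: { [L → E .] }  — reduce
  I6: { [E → ) L .] }  — reduce
  I7: { [L → f . x )] }  — shift
  I8: { [E → . ) L], [E → . x f], [E → x . f], [L → . E], [L → . f x )], [L → . x L E], [L → x . L E] }  — shift
  I9: { [E → . ) L], [E → . x f], [L → x L . E] }  — shift
  I10: { [E → x f .], [L → f . x )] }  — shift, reduce
  I11: { [L → f x . )] }  — shift
  I12: { [L → f x ) .] }  — reduce
  I13: { [L → x L E .] }  — reduce

Conflict in state I10:
  Shift-reduce conflict between [E → x f .] and [L → f . x )]
So the grammar is NOT LR(0).

Answer: No. Shift-reduce conflict between [E → x f .] and [L → f . x )]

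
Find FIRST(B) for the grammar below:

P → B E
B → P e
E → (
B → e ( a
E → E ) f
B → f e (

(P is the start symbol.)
{ 'e', 'f' }

To compute FIRST(B), examine every production with B on the left-hand side, reading each right-hand side left to right until a non-nullable symbol is reached.

FIRST sets of the other non-terminals involved (by the same procedure, iterated to a fixed point):
  FIRST(P) = { 'e', 'f' }

From B → P e:
  - P is a non-terminal: add FIRST(P) \ {ε} = { 'e', 'f' }
    P is not nullable, so stop
From B → e ( a:
  - e is a terminal: add 'e' and stop
From B → f e (:
  - f is a terminal: add 'f' and stop

Collecting: FIRST(B) = { 'e', 'f' }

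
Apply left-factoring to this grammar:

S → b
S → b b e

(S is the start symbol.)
S → b S'
S' → ε
S' → b e

Left-factoring transforms A → αβ₁ | αβ₂ into A → αA' and A' → β₁ | β₂
(α is the longest common prefix among the alternatives). Repeat until
no nonterminal has two alternatives with a common prefix.

Round 1: S has alternatives sharing prefix 'b'. Introduce S': S → b S'
  Add: S' → ε
  Add: S' → b e

No remaining common prefixes — done.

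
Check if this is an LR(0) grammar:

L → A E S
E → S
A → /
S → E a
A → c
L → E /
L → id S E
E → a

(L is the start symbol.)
A grammar is LR(0) if no state in the canonical LR(0) collection has:
  - both a shift item (dot before a terminal) and a complete item (shift-reduce conflict), or
  - two or more complete items (reduce-reduce conflict; the accept item [L' → L .] counts as a complete item here).

Augment with L' → L and build the canonical LR(0) collection (I0 = CLOSURE({[L' → . L]}), then GOTO on every symbol after a dot until no new states appear). It has 17 states:
  I0: { [A → . /], [A → . c], [E → . S], [E → . a], [L → . A E S], [L → . E /], [L → . id S E], [L' → . L], [S → . E a] }  — shift
  I1: { [A → / .] }  — reduce
  I2: { [E → . S], [E → . a], [L → A . E S], [S → . E a] }  — shift
  I3: { [L → E . /], [S → E . a] }  — shift
  I4: { [L' → L .] }  — accept
  I5: { [E → S .] }  — reduce
  I6: { [E → a .] }  — reduce
  I7: { [A → c .] }  — reduce
  I8: { [E → . S], [E → . a], [L → id . S E], [S → . E a] }  — shift
  I9: { [S → E . a] }  — shift
  I10: { [E → . S], [E → . a], [E → S .], [L → id S . E], [S → . E a] }  — shift, reduce
  I11: { [L → id S E .], [S → E . a] }  — shift, reduce
  I12: { [S → E a .] }  — reduce
  I13: { [L → E / .] }  — reduce
  I14: { [E → . S], [E → . a], [L → A E . S], [S → . E a], [S → E . a] }  — shift
  I15: { [E → S .], [L → A E S .] }  — 2 reduces
  I16: { [E → a .], [S → E a .] }  — 2 reduces

Conflict in state I10:
  Shift-reduce conflict between [E → S .] and [E → . a]
So the grammar is NOT LR(0).

Answer: No. Shift-reduce conflict between [E → S .] and [E → . a]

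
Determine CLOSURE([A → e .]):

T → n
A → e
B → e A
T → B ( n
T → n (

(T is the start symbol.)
To compute CLOSURE, for each item [A → α.Bβ] where B is a non-terminal, add [B → .γ] for all productions B → γ; repeat for the newly added items until nothing changes.

Start with: [A → e .]
The dot is at the end, so nothing is added.

CLOSURE = { [A → e .] }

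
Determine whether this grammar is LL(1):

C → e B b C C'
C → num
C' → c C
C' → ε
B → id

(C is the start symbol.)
A grammar is LL(1) if for each non-terminal N with multiple productions, the predict sets of those productions are pairwise disjoint, where PREDICT(N → α) = (FIRST(α) \ {ε}) ∪ (FOLLOW(N) if α ⇒* ε).

Relevant sets:
  FOLLOW(C') = { $, 'c' }

For C:
  PREDICT(C → e B b C C') = { 'e' }
  PREDICT(C → num) = { 'num' }
For C':
  PREDICT(C' → c C) = { 'c' }
  PREDICT(C' → ε) = { $, 'c' }
B has a single production, so nothing to check there.

Conflict found: Predict set conflict for C': { 'c' }
The grammar is NOT LL(1).

Answer: No. Predict set conflict for C': { 'c' }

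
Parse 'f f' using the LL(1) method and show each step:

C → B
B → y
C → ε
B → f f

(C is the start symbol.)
LL(1) parsing maintains a stack (initially the start symbol over $) and the input. At each step: if the stack top is a terminal, match it against the current input token; if it is a non-terminal N, replace it with the RHS of M[N, lookahead] (the unique production whose predict set contains the lookahead).

Stack is shown with the top on the left.

Stack  Input  Action
--------------------
C $    f f $  output C → B
B $    f f $  output B → f f
f f $  f f $  match 'f'
f $    f $    match 'f'
$      $      accept

The string is accepted.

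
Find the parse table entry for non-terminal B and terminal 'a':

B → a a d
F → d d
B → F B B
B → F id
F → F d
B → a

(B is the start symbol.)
B → a a d, B → a

To find M[B, 'a'], we find productions for B where 'a' is in the predict set (PREDICT(N → α) = (FIRST(α) \ {ε}) ∪ (FOLLOW(N) if α ⇒* ε)).

Relevant sets:
  FIRST(F) = { 'd' }

B → a a d: PREDICT = { 'a' }
  'a' is in predict set, so this production goes in M[B, 'a']
B → F B B: PREDICT = { 'd' }
B → F id: PREDICT = { 'd' }
B → a: PREDICT = { 'a' }
  'a' is in predict set, so this production goes in M[B, 'a']

M[B, 'a'] = B → a a d, B → a  (a multiply-defined cell — the grammar is not LL(1))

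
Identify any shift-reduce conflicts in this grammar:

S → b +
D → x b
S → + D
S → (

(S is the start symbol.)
No shift-reduce conflicts

Augment with S' → S and build the canonical LR(0) collection (I0 = CLOSURE({[S' → . S]}), then GOTO on every symbol after a dot until no new states appear). It has 9 states:
  I0: { [S → . (], [S → . + D], [S → . b +], [S' → . S] }  — shift
  I1: { [S → ( .] }  — reduce
  I2: { [D → . x b], [S → + . D] }  — shift
  I3: { [S' → S .] }  — accept
  I4: { [S → b . +] }  — shift
  I5: { [S → b + .] }  — reduce
  I6: { [S → + D .] }  — reduce
  I7: { [D → x . b] }  — shift
  I8: { [D → x b .] }  — reduce

No state contains both a complete item and a shift item.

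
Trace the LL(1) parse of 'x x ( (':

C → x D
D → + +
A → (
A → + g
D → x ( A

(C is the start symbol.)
LL(1) parsing maintains a stack (initially the start symbol over $) and the input. At each step: if the stack top is a terminal, match it against the current input token; if it is a non-terminal N, replace it with the RHS of M[N, lookahead] (the unique production whose predict set contains the lookahead).

Stack is shown with the top on the left.

Stack    Input      Action
--------------------------
C $      x x ( ( $  output C → x D
x D $    x x ( ( $  match 'x'
D $      x ( ( $    output D → x ( A
x ( A $  x ( ( $    match 'x'
( A $    ( ( $      match '('
A $      ( $        output A → (
( $      ( $        match '('
$        $          accept

The string is accepted.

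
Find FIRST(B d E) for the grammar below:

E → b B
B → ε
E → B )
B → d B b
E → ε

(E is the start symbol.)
FIRST sets of the non-terminals involved (from the grammar, by fixed-point iteration):
  FIRST(B) = { 'd', ε }

To compute FIRST(B d E), process the symbols left to right:
Symbol B is a non-terminal. Add FIRST(B) \ {ε} = { 'd' }
B is nullable (ε ∈ FIRST(B)), continue to the next symbol.
Symbol d is a terminal. Add 'd' and stop.
FIRST(B d E) = { 'd' }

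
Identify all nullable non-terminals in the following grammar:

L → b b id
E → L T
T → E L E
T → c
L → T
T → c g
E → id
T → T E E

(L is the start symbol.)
There are no ε-productions, so no non-terminal can derive ε.
No non-terminals are nullable.

Answer: None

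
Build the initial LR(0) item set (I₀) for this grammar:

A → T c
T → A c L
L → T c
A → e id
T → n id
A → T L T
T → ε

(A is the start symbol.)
First, augment the grammar with A' → A
I₀ = CLOSURE({ [A' → . A] }):
  [A' → . A] has the dot before A: add [A → . T c], [A → . e id], [A → . T L T]
  [A → . T c] has the dot before T: add [T → . A c L], [T → . n id], [T → .]
No further items can be added.

I₀ = { [A → . T L T], [A → . T c], [A → . e id], [A' → . A], [T → . A c L], [T → . n id], [T → .] }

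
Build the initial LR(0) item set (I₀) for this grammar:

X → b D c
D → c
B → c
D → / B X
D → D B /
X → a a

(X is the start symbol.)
{ [X → . a a], [X → . b D c], [X' → . X] }

First, augment the grammar with X' → X
I₀ = CLOSURE({ [X' → . X] }):
  [X' → . X] has the dot before X: add [X → . b D c], [X → . a a]
No further items can be added.

I₀ = { [X → . a a], [X → . b D c], [X' → . X] }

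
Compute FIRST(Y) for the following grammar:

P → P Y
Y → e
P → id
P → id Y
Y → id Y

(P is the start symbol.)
{ 'e', 'id' }

To compute FIRST(Y), examine every production with Y on the left-hand side, reading each right-hand side left to right until a non-nullable symbol is reached.

From Y → e:
  - e is a terminal: add 'e' and stop
From Y → id Y:
  - id is a terminal: add 'id' and stop

Collecting: FIRST(Y) = { 'e', 'id' }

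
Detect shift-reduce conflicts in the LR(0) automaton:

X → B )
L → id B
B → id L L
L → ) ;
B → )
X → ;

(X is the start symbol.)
A shift-reduce conflict occurs when an LR(0) state has both:
  - a complete (reduce) item [A → α .] (dot at the end), and
  - a shift item [B → β . c γ] (dot before a terminal).

Augment with X' → X and build the canonical LR(0) collection (I0 = CLOSURE({[X' → . X]}), then GOTO on every symbol after a dot until no new states appear). It has 13 states:
  I0: { [B → . )], [B → . id L L], [X → . ;], [X → . B )], [X' → . X] }  — shift
  I1: { [B → ) .] }  — reduce
  I2: { [X → ; .] }  — reduce
  I3: { [X → B . )] }  — shift
  I4: { [X' → X .] }  — accept
  I5: { [B → id . L L], [L → . ) ;], [L → . id B] }  — shift
  I6: { [L → ) . ;] }  — shift
  I7: { [B → id L . L], [L → . ) ;], [L → . id B] }  — shift
  I8: { [B → . )], [B → . id L L], [L → id . B] }  — shift
  I9: { [L → id B .] }  — reduce
  I10: { [B → id L L .] }  — reduce
  I11: { [L → ) ; .] }  — reduce
  I12: { [X → B ) .] }  — reduce

No state contains both a complete item and a shift item.

Answer: No shift-reduce conflicts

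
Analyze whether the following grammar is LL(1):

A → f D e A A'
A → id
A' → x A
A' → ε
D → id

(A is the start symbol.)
No. Predict set conflict for A': { 'x' }

Relevant sets:
  FOLLOW(A') = { $, 'x' }

For A:
  PREDICT(A → f D e A A') = { 'f' }
  PREDICT(A → id) = { 'id' }
For A':
  PREDICT(A' → x A) = { 'x' }
  PREDICT(A' → ε) = { $, 'x' }
D has a single production, so nothing to check there.

Conflict found: Predict set conflict for A': { 'x' }
The grammar is NOT LL(1).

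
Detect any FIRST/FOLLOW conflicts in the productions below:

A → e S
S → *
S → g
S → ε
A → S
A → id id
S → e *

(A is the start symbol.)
No FIRST/FOLLOW conflicts.

A FIRST/FOLLOW conflict occurs when a non-terminal N has a nullable alternative N → β (β ⇒* ε) and another alternative N → α with FIRST(α) ∩ FOLLOW(N) ≠ ∅: on such a lookahead the parser cannot decide between expanding α and letting N vanish via β.

Nullable non-terminals: A, S.
FIRST sets used below: FIRST(S) = { '*', 'e', 'g', ε }

A: nullable alternative(s) A → S; FOLLOW(A) = { $ }
  A → e S: FIRST \ {ε} = { 'e' } — disjoint from FOLLOW(A)
  A → S: FIRST \ {ε} = { '*', 'e', 'g' } — this is the only nullable alternative, skip
  A → id id: FIRST \ {ε} = { 'id' } — disjoint from FOLLOW(A)

S: nullable alternative(s) S → ε; FOLLOW(S) = { $ }
  S → *: FIRST \ {ε} = { '*' } — disjoint from FOLLOW(S)
  S → g: FIRST \ {ε} = { 'g' } — disjoint from FOLLOW(S)
  S → ε: FIRST \ {ε} = { } — this is the only nullable alternative, skip
  S → e *: FIRST \ {ε} = { 'e' } — disjoint from FOLLOW(S)

No FIRST/FOLLOW conflicts found.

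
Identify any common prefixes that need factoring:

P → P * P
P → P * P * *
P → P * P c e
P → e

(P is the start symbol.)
Yes, P has productions with common prefix 'P * P'

Left-factoring is needed when two productions for the same non-terminal
share a common prefix on the right-hand side.

Productions for P:
  P → P * P
  P → P * P * *
  P → P * P c e
  P → e

Found common prefix 'P * P' in productions for P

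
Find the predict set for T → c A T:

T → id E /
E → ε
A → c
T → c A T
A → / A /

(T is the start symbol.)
{ 'c' }

PREDICT(T → c A T) = (FIRST(RHS) \ {ε}) ∪ (FOLLOW(T) if ε ∈ FIRST(RHS), i.e. RHS ⇒* ε)
FIRST(c A T) = { 'c' }
ε ∉ FIRST(c A T), so FOLLOW(T) is not added.
PREDICT(T → c A T) = { 'c' }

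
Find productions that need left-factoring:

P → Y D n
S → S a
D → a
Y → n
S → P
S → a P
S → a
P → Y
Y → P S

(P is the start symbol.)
Left-factoring is needed when two productions for the same non-terminal
share a common prefix on the right-hand side.

Productions for P:
  P → Y D n
  P → Y
Productions for S:
  S → S a
  S → P
  S → a P
  S → a
Productions for Y:
  Y → n
  Y → P S

Found common prefix 'Y' in productions for P
Found common prefix 'a' in productions for S

Answer: Yes, P has productions with common prefix 'Y'; S has productions with common prefix 'a'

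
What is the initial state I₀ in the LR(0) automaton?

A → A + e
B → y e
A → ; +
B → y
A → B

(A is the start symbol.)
First, augment the grammar with A' → A
I₀ = CLOSURE({ [A' → . A] }):
  [A' → . A] has the dot before A: add [A → . A + e], [A → . ; +], [A → . B]
  [A → . B] has the dot before B: add [B → . y e], [B → . y]
No further items can be added.

I₀ = { [A → . ; +], [A → . A + e], [A → . B], [A' → . A], [B → . y e], [B → . y] }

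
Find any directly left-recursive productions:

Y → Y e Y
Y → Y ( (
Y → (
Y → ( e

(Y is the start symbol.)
Y → Y e Y: LEFT RECURSIVE (starts with Y)
Y → Y ( (: LEFT RECURSIVE (starts with Y)
Y → (: starts with '('
Y → ( e: starts with '('

The grammar has direct left recursion on: Y.

Answer: Yes, Y is left-recursive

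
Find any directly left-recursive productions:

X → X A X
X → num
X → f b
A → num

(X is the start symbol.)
Yes, X is left-recursive

Direct left recursion occurs when N → N α for some non-terminal N (the right-hand side begins with the left-hand side itself).

X → X A X: LEFT RECURSIVE (starts with X)
X → num: starts with num
X → f b: starts with f
A → num: starts with num

The grammar has direct left recursion on: X.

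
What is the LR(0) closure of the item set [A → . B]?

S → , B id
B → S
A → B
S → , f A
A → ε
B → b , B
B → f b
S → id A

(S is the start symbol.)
To compute CLOSURE, for each item [A → α.Bβ] where B is a non-terminal, add [B → .γ] for all productions B → γ; repeat for the newly added items until nothing changes.

Start with: [A → . B]
  [A → . B] has the dot before B: add [B → . S], [B → . b , B], [B → . f b]
  [B → . S] has the dot before S: add [S → . , B id], [S → . , f A], [S → . id A]
No further items can be added.

CLOSURE = { [A → . B], [B → . S], [B → . b , B], [B → . f b], [S → . , B id], [S → . , f A], [S → . id A] }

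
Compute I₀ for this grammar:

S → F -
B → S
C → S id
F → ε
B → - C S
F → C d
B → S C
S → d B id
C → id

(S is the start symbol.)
First, augment the grammar with S' → S
I₀ = CLOSURE({ [S' → . S] }):
  [S' → . S] has the dot before S: add [S → . F -], [S → . d B id]
  [S → . F -] has the dot before F: add [F → .], [F → . C d]
  [F → . C d] has the dot before C: add [C → . S id], [C → . id]
No further items can be added.

I₀ = { [C → . S id], [C → . id], [F → . C d], [F → .], [S → . F -], [S → . d B id], [S' → . S] }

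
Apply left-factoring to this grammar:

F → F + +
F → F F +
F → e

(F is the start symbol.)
Left-factoring transforms A → αβ₁ | αβ₂ into A → αA' and A' → β₁ | β₂
(α is the longest common prefix among the alternatives). Repeat until
no nonterminal has two alternatives with a common prefix.

Round 1: F has alternatives sharing prefix 'F'. Introduce F': F → F F'
  Add: F' → + +
  Add: F' → F +

No remaining common prefixes — done.

Resulting grammar:
F → F F'
F' → + +
F' → F +
F → e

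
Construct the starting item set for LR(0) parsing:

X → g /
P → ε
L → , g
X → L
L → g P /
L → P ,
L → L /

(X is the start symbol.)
First, augment the grammar with X' → X
I₀ = CLOSURE({ [X' → . X] }):
  [X' → . X] has the dot before X: add [X → . g /], [X → . L]
  [X → . L] has the dot before L: add [L → . , g], [L → . g P /], [L → . P ,], [L → . L /]
  [L → . P ,] has the dot before P: add [P → .]
No further items can be added.

I₀ = { [L → . , g], [L → . L /], [L → . P ,], [L → . g P /], [P → .], [X → . L], [X → . g /], [X' → . X] }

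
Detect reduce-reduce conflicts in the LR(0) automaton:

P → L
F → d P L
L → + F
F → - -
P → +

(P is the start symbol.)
A reduce-reduce conflict occurs when an LR(0) state has two complete items [A → α .] and [B → β .] — both call for a reduction, and with no lookahead the parser cannot choose between them.

Augment with P' → P and build the canonical LR(0) collection (I0 = CLOSURE({[P' → . P]}), then GOTO on every symbol after a dot until no new states appear). It has 11 states:
  I0: { [L → . + F], [P → . +], [P → . L], [P' → . P] }  — shift
  I1: { [F → . - -], [F → . d P L], [L → + . F], [P → + .] }  — shift, reduce
  I2: { [P → L .] }  — reduce
  I3: { [P' → P .] }  — accept
  I4: { [F → - . -] }  — shift
  I5: { [L → + F .] }  — reduce
  I6: { [F → d . P L], [L → . + F], [P → . +], [P → . L] }  — shift
  I7: { [F → d P . L], [L → . + F] }  — shift
  I8: { [F → . - -], [F → . d P L], [L → + . F] }  — shift
  I9: { [F → d P L .] }  — reduce
  I10: { [F → - - .] }  — reduce

No state contains more than one complete item.

Answer: No reduce-reduce conflicts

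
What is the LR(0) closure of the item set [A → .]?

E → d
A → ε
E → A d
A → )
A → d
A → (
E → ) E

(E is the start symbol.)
To compute CLOSURE, for each item [A → α.Bβ] where B is a non-terminal, add [B → .γ] for all productions B → γ; repeat for the newly added items until nothing changes.

Start with: [A → .]
The dot is at the end, so nothing is added.

CLOSURE = { [A → .] }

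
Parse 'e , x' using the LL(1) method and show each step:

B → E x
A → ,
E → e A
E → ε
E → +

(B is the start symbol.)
Stack is shown with the top on the left.

Stack    Input    Action
------------------------
B $      e , x $  output B → E x
E x $    e , x $  output E → e A
e A x $  e , x $  match 'e'
A x $    , x $    output A → ,
, x $    , x $    match ','
x $      x $      match 'x'
$        $        accept

The string is accepted.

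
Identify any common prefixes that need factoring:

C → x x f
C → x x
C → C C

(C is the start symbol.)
Yes, C has productions with common prefix 'x x'

Left-factoring is needed when two productions for the same non-terminal
share a common prefix on the right-hand side.

Productions for C:
  C → x x f
  C → x x
  C → C C

Found common prefix 'x x' in productions for C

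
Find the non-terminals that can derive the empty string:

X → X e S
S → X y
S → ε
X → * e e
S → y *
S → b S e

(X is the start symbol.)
ε-productions: S → ε
So S is immediately nullable.
No further non-terminal can be added: every production for the remaining non-terminals contains a terminal or a non-nullable non-terminal.
Nullable = { 'S' }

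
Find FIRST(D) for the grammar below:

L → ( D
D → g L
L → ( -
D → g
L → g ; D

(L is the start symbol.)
{ 'g' }

From D → g L:
  - g is a terminal: add 'g' and stop
From D → g:
  - g is a terminal: add 'g' and stop

Collecting: FIRST(D) = { 'g' }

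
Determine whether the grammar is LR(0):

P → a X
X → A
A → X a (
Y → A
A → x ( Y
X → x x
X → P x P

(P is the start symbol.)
Augment with P' → P and build the canonical LR(0) collection (I0 = CLOSURE({[P' → . P]}), then GOTO on every symbol after a dot until no new states appear). It has 16 states:
  I0: { [P → . a X], [P' → . P] }  — shift
  I1: { [P' → P .] }  — accept
  I2: { [A → . X a (], [A → . x ( Y], [P → . a X], [P → a . X], [X → . A], [X → . P x P], [X → . x x] }  — shift
  I3: { [X → A .] }  — reduce
  I4: { [X → P . x P] }  — shift
  I5: { [A → X . a (], [P → a X .] }  — shift, reduce
  I6: { [A → x . ( Y], [X → x . x] }  — shift
  I7: { [A → . X a (], [A → . x ( Y], [A → x ( . Y], [P → . a X], [X → . A], [X → . P x P], [X → . x x], [Y → . A] }  — shift
  I8: { [X → x x .] }  — reduce
  I9: { [X → A .], [Y → A .] }  — 2 reduces
  I10: { [A → X . a (] }  — shift
  I11: { [A → x ( Y .] }  — reduce
  I12: { [A → X a . (] }  — shift
  I13: { [A → X a ( .] }  — reduce
  I14: { [P → . a X], [X → P x . P] }  — shift
  I15: { [X → P x P .] }  — reduce

Conflict in state I5:
  Shift-reduce conflict between [P → a X .] and [A → X . a (]
So the grammar is NOT LR(0).

Answer: No. Shift-reduce conflict between [P → a X .] and [A → X . a (]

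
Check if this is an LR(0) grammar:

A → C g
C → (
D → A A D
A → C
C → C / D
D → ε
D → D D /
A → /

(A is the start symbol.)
No. Shift-reduce conflict between [A → C .] and [A → C . g]

Augment with A' → A and build the canonical LR(0) collection (I0 = CLOSURE({[A' → . A]}), then GOTO on every symbol after a dot until no new states appear). It has 13 states:
  I0: { [A → . /], [A → . C g], [A → . C], [A' → . A], [C → . (], [C → . C / D] }  — shift
  I1: { [C → ( .] }  — reduce
  I2: { [A → / .] }  — reduce
  I3: { [A' → A .] }  — accept
  I4: { [A → C . g], [A → C .], [C → C . / D] }  — shift, reduce
  I5: { [A → . /], [A → . C g], [A → . C], [C → . (], [C → . C / D], [C → C / . D], [D → . A A D], [D → . D D /], [D → .] }  — shift, reduce
  I6: { [A → C g .] }  — reduce
  I7: { [A → . /], [A → . C g], [A → . C], [C → . (], [C → . C / D], [D → A . A D] }  — shift
  I8: { [A → . /], [A → . C g], [A → . C], [C → . (], [C → . C / D], [C → C / D .], [D → . A A D], [D → . D D /], [D → .], [D → D . D /] }  — shift, 2 reduces
  I9: { [A → . /], [A → . C g], [A → . C], [C → . (], [C → . C / D], [D → . A A D], [D → . D D /], [D → .], [D → D . D /], [D → D D . /] }  — shift, reduce
  I10: { [A → / .], [D → D D / .] }  — 2 reduces
  I11: { [A → . /], [A → . C g], [A → . C], [C → . (], [C → . C / D], [D → . A A D], [D → . D D /], [D → .], [D → A A . D] }  — shift, reduce
  I12: { [A → . /], [A → . C g], [A → . C], [C → . (], [C → . C / D], [D → . A A D], [D → . D D /], [D → .], [D → A A D .], [D → D . D /] }  — shift, 2 reduces

Conflict in state I4:
  Shift-reduce conflict between [A → C .] and [A → C . g]
So the grammar is NOT LR(0).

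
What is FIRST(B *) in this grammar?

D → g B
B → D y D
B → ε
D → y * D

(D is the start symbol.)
FIRST sets of the non-terminals involved (from the grammar, by fixed-point iteration):
  FIRST(B) = { 'g', 'y', ε }

To compute FIRST(B *), process the symbols left to right:
Symbol B is a non-terminal. Add FIRST(B) \ {ε} = { 'g', 'y' }
B is nullable (ε ∈ FIRST(B)), continue to the next symbol.
Symbol * is a terminal. Add '*' and stop.
FIRST(B *) = { '*', 'g', 'y' }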